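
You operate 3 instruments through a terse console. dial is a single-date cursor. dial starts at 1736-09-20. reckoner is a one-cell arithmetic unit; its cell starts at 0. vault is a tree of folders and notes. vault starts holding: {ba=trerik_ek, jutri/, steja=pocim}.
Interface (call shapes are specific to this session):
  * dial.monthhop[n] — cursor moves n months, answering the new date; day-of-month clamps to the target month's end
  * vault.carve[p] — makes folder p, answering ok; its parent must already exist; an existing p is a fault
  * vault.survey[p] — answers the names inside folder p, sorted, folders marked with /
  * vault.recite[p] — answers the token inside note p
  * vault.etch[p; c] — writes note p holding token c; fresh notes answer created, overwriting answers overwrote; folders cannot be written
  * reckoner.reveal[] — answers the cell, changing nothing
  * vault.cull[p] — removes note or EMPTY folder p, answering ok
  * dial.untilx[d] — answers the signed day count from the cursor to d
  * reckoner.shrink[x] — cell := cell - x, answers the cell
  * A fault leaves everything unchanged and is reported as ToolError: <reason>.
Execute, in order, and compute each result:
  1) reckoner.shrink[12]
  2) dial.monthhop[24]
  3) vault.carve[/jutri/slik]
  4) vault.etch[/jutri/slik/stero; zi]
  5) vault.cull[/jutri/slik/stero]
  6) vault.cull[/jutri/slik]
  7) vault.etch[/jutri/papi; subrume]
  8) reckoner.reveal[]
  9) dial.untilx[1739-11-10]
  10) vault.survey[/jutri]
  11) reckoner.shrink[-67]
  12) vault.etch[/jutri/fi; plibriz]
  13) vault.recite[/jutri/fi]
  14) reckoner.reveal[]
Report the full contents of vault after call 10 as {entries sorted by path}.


Answer: {ba=trerik_ek, jutri/, jutri/papi=subrume, steja=pocim}

Derivation:
→ reckoner.shrink(x='12')
← -12
→ dial.monthhop(n='24')
← 1738-09-20
→ vault.carve(p='/jutri/slik')
← ok
→ vault.etch(p='/jutri/slik/stero', c='zi')
← created
→ vault.cull(p='/jutri/slik/stero')
← ok
→ vault.cull(p='/jutri/slik')
← ok
→ vault.etch(p='/jutri/papi', c='subrume')
← created
→ reckoner.reveal()
← -12
→ dial.untilx(d='1739-11-10')
← 416
→ vault.survey(p='/jutri')
← [papi]
→ reckoner.shrink(x='-67')
← 55
→ vault.etch(p='/jutri/fi', c='plibriz')
← created
→ vault.recite(p='/jutri/fi')
← plibriz
→ reckoner.reveal()
← 55


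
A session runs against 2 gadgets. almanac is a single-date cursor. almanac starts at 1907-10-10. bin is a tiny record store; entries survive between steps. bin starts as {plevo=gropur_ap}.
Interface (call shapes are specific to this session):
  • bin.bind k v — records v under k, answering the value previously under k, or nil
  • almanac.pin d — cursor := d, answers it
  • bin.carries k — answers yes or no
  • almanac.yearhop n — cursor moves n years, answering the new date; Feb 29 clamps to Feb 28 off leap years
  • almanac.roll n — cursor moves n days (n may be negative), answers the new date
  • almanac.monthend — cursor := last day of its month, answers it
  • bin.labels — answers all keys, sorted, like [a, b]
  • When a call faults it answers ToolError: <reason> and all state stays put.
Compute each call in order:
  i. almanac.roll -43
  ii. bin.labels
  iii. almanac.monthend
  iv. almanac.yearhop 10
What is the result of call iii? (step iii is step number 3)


Answer: 1907-08-31

Derivation:
% roll(n=-43) => 1907-08-28
% labels() => [plevo]
% monthend() => 1907-08-31
% yearhop(n=10) => 1917-08-31


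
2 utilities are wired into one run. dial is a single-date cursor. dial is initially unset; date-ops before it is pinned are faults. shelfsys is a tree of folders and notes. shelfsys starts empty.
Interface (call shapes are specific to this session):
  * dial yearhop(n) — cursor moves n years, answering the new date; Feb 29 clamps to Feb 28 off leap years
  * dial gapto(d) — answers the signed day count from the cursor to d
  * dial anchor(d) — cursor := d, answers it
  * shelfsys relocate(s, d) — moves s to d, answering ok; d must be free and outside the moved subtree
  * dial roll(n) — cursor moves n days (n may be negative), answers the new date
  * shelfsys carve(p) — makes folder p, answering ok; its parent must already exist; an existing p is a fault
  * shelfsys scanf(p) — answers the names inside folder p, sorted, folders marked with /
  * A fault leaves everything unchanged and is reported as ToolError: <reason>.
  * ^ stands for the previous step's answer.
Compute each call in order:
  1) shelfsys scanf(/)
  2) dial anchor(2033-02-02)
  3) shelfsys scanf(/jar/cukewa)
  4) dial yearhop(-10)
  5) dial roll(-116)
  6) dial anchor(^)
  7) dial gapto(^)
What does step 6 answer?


! shelfsys scanf(p: /) => []
! dial anchor(d: 2033-02-02) => 2033-02-02
! shelfsys scanf(p: /jar/cukewa) => ToolError: not found
! dial yearhop(n: -10) => 2023-02-02
! dial roll(n: -116) => 2022-10-09
! dial anchor(d: ^) => 2022-10-09
! dial gapto(d: ^) => 0

Answer: 2022-10-09


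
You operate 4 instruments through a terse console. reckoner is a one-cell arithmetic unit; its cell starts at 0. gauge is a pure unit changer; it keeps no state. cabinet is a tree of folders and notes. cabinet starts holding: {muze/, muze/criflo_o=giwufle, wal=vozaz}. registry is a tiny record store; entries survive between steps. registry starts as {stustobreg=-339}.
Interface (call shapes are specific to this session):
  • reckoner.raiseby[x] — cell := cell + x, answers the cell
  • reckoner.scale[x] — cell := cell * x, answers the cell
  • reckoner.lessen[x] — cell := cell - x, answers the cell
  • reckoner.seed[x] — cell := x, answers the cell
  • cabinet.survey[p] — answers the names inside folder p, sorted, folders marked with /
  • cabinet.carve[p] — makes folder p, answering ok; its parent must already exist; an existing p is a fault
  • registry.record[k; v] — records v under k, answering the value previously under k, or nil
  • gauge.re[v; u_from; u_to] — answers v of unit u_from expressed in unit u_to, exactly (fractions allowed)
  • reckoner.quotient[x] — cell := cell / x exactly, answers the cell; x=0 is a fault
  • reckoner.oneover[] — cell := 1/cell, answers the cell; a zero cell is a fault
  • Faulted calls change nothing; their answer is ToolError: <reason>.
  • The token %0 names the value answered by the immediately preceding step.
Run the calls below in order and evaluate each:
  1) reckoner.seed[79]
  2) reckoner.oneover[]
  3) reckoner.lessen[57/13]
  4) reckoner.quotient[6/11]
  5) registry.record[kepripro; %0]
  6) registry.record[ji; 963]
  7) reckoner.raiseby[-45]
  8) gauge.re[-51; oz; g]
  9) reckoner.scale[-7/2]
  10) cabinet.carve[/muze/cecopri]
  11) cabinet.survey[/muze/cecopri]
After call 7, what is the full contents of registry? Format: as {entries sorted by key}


Answer: {ji=963, kepripro=-24695/3081, stustobreg=-339}

Derivation:
;; 1. reckoner.seed(x→79) : 79
;; 2. reckoner.oneover() : 1/79
;; 3. reckoner.lessen(x→57/13) : -4490/1027
;; 4. reckoner.quotient(x→6/11) : -24695/3081
;; 5. registry.record(k→kepripro, v→%0) : nil
;; 6. registry.record(k→ji, v→963) : nil
;; 7. reckoner.raiseby(x→-45) : -163340/3081
;; 8. gauge.re(v→-51, u_from→oz, u_to→g) : -2313321087/1600000
;; 9. reckoner.scale(x→-7/2) : 571690/3081
;; 10. cabinet.carve(p→/muze/cecopri) : ok
;; 11. cabinet.survey(p→/muze/cecopri) : []


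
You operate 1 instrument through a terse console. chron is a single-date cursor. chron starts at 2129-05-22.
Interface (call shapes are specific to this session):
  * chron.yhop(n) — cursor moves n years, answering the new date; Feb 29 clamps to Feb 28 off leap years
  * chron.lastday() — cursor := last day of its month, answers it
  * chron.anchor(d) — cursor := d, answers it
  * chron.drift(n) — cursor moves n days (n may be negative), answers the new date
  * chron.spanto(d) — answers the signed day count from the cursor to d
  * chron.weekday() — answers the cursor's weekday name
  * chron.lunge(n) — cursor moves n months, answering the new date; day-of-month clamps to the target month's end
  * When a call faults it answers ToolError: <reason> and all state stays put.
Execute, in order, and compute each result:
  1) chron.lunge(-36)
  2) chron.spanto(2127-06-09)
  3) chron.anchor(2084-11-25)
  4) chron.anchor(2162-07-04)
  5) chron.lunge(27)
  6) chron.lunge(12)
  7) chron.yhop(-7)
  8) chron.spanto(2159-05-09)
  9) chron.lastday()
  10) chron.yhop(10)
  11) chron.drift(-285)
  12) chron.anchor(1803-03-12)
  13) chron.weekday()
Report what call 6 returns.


Answer: 2165-10-04

Derivation:
==> chron.lunge(n='-36')
<== 2126-05-22
==> chron.spanto(d='2127-06-09')
<== 383
==> chron.anchor(d='2084-11-25')
<== 2084-11-25
==> chron.anchor(d='2162-07-04')
<== 2162-07-04
==> chron.lunge(n='27')
<== 2164-10-04
==> chron.lunge(n='12')
<== 2165-10-04
==> chron.yhop(n='-7')
<== 2158-10-04
==> chron.spanto(d='2159-05-09')
<== 217
==> chron.lastday()
<== 2158-10-31
==> chron.yhop(n='10')
<== 2168-10-31
==> chron.drift(n='-285')
<== 2168-01-20
==> chron.anchor(d='1803-03-12')
<== 1803-03-12
==> chron.weekday()
<== Saturday


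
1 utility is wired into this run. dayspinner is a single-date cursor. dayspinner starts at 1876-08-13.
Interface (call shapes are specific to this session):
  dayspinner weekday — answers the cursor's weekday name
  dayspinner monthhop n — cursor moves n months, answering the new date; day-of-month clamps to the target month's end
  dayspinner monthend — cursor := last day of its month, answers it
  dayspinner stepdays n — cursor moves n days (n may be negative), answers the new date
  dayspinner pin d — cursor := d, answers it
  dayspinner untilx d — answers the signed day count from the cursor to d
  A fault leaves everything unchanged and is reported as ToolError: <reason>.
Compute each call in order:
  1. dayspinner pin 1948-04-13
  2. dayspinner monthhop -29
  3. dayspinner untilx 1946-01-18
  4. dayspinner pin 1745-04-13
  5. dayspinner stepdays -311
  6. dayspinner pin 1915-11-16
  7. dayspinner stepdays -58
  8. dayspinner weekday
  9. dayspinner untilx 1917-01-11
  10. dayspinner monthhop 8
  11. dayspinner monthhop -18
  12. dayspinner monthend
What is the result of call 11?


Answer: 1914-11-19

Derivation:
Act: dayspinner pin[d: 1948-04-13]
Obs: 1948-04-13
Act: dayspinner monthhop[n: -29]
Obs: 1945-11-13
Act: dayspinner untilx[d: 1946-01-18]
Obs: 66
Act: dayspinner pin[d: 1745-04-13]
Obs: 1745-04-13
Act: dayspinner stepdays[n: -311]
Obs: 1744-06-06
Act: dayspinner pin[d: 1915-11-16]
Obs: 1915-11-16
Act: dayspinner stepdays[n: -58]
Obs: 1915-09-19
Act: dayspinner weekday[]
Obs: Sunday
Act: dayspinner untilx[d: 1917-01-11]
Obs: 480
Act: dayspinner monthhop[n: 8]
Obs: 1916-05-19
Act: dayspinner monthhop[n: -18]
Obs: 1914-11-19
Act: dayspinner monthend[]
Obs: 1914-11-30


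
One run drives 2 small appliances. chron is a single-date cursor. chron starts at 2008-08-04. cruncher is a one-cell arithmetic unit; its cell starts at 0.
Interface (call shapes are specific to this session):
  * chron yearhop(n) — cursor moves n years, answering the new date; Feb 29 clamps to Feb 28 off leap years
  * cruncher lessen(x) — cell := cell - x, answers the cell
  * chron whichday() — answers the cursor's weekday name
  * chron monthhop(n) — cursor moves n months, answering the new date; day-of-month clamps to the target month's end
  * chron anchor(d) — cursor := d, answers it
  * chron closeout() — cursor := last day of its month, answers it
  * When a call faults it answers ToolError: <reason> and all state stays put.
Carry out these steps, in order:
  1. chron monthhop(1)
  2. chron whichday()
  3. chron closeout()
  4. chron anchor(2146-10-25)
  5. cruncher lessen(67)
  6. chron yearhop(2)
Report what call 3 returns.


$ chron monthhop n→1
  2008-09-04
$ chron whichday
  Thursday
$ chron closeout
  2008-09-30
$ chron anchor d→2146-10-25
  2146-10-25
$ cruncher lessen x→67
  -67
$ chron yearhop n→2
  2148-10-25

Answer: 2008-09-30


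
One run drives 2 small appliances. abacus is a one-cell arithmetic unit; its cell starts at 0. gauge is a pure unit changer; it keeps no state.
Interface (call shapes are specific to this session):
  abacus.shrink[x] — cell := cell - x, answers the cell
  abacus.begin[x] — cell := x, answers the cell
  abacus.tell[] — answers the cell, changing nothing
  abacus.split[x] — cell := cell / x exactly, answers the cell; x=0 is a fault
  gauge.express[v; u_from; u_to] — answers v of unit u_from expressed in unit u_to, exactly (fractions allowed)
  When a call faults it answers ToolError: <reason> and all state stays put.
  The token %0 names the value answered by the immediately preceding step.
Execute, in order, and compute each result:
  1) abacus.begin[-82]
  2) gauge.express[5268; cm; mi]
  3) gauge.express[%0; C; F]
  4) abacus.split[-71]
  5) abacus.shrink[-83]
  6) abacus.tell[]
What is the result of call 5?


CALL abacus.begin[-82]
RET  -82
CALL gauge.express[5268; cm; mi]
RET  2195/67056
CALL gauge.express[%0; C; F]
RET  716581/22352
CALL abacus.split[-71]
RET  82/71
CALL abacus.shrink[-83]
RET  5975/71
CALL abacus.tell[]
RET  5975/71

Answer: 5975/71


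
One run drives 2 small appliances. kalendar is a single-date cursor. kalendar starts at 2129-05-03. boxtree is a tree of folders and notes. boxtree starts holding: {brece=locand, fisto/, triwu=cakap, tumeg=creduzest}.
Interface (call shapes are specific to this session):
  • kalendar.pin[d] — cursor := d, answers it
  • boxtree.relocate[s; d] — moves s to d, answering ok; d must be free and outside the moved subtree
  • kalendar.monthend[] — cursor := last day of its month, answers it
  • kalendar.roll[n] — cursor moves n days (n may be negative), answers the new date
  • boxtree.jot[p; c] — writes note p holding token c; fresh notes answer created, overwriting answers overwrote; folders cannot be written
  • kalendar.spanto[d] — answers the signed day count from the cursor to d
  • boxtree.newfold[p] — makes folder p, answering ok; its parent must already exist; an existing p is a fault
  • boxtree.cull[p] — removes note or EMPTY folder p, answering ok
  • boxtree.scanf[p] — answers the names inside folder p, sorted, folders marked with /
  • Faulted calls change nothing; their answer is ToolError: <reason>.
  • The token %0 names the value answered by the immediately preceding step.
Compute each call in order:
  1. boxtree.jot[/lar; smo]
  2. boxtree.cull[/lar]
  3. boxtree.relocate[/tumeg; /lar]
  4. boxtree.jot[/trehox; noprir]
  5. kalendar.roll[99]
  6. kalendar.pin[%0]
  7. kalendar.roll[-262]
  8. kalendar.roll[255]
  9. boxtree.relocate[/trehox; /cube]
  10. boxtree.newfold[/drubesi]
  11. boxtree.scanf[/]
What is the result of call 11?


Answer: [brece, cube, drubesi/, fisto/, lar, triwu]

Derivation:
[in] boxtree.jot p→/lar c→smo
[out] created
[in] boxtree.cull p→/lar
[out] ok
[in] boxtree.relocate s→/tumeg d→/lar
[out] ok
[in] boxtree.jot p→/trehox c→noprir
[out] created
[in] kalendar.roll n→99
[out] 2129-08-10
[in] kalendar.pin d→%0
[out] 2129-08-10
[in] kalendar.roll n→-262
[out] 2128-11-21
[in] kalendar.roll n→255
[out] 2129-08-03
[in] boxtree.relocate s→/trehox d→/cube
[out] ok
[in] boxtree.newfold p→/drubesi
[out] ok
[in] boxtree.scanf p→/
[out] [brece, cube, drubesi/, fisto/, lar, triwu]


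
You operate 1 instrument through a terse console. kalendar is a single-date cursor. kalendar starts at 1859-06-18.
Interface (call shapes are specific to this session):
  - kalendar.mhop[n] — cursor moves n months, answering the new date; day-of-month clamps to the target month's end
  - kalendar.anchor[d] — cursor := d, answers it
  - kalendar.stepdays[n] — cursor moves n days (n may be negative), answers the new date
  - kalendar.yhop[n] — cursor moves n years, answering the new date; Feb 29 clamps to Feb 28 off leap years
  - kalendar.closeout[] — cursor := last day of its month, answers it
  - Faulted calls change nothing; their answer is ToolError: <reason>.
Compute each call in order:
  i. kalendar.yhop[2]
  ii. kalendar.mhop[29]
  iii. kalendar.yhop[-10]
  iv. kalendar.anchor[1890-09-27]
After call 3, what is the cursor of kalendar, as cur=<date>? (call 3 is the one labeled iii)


Answer: cur=1853-11-18

Derivation:
$ kalendar.yhop n→2
:: 1861-06-18
$ kalendar.mhop n→29
:: 1863-11-18
$ kalendar.yhop n→-10
:: 1853-11-18
$ kalendar.anchor d→1890-09-27
:: 1890-09-27


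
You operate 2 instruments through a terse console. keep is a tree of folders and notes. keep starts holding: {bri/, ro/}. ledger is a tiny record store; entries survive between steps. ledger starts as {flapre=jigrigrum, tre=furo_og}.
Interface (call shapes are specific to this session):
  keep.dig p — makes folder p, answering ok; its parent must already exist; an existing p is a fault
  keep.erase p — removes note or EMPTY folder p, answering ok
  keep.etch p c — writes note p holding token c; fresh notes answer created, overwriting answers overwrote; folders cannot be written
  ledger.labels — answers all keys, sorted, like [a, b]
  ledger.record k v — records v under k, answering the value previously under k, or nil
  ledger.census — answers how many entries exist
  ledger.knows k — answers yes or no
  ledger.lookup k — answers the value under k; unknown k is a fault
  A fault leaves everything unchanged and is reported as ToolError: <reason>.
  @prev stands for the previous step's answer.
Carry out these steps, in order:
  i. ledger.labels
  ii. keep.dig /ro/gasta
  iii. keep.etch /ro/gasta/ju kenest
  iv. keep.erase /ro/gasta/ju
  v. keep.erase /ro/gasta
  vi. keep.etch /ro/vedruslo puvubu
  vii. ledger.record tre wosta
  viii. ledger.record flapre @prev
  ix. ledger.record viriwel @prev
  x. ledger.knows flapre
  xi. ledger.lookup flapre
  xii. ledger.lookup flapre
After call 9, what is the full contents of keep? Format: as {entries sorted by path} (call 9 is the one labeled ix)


I run labels: [flapre, tre].
Now I run dig(/ro/gasta): ok.
I call etch(/ro/gasta/ju, kenest), and see created.
I use erase(/ro/gasta/ju), which returns ok.
Next I call erase(/ro/gasta), yielding ok.
Now I run etch(/ro/vedruslo, puvubu): created.
I run record(tre, wosta), yielding furo_og.
Then record(flapre, @prev), and get jigrigrum.
I call record(viriwel, @prev), which returns nil.
Invoking knows(flapre), and observe yes.
I call lookup(flapre), — result: furo_og.
Then lookup(flapre), and observe furo_og.

Answer: {bri/, ro/, ro/vedruslo=puvubu}


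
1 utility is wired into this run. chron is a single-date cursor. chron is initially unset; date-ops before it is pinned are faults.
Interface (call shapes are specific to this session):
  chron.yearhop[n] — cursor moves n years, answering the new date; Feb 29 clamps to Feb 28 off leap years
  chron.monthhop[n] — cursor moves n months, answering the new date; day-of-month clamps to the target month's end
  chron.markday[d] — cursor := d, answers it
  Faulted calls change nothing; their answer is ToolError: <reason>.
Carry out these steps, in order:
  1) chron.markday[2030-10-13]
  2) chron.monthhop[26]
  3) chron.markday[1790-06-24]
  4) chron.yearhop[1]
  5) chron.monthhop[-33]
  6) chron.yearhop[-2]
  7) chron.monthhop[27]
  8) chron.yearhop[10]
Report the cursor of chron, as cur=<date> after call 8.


→ chron.markday(d=2030-10-13)
← 2030-10-13
→ chron.monthhop(n=26)
← 2032-12-13
→ chron.markday(d=1790-06-24)
← 1790-06-24
→ chron.yearhop(n=1)
← 1791-06-24
→ chron.monthhop(n=-33)
← 1788-09-24
→ chron.yearhop(n=-2)
← 1786-09-24
→ chron.monthhop(n=27)
← 1788-12-24
→ chron.yearhop(n=10)
← 1798-12-24

Answer: cur=1798-12-24


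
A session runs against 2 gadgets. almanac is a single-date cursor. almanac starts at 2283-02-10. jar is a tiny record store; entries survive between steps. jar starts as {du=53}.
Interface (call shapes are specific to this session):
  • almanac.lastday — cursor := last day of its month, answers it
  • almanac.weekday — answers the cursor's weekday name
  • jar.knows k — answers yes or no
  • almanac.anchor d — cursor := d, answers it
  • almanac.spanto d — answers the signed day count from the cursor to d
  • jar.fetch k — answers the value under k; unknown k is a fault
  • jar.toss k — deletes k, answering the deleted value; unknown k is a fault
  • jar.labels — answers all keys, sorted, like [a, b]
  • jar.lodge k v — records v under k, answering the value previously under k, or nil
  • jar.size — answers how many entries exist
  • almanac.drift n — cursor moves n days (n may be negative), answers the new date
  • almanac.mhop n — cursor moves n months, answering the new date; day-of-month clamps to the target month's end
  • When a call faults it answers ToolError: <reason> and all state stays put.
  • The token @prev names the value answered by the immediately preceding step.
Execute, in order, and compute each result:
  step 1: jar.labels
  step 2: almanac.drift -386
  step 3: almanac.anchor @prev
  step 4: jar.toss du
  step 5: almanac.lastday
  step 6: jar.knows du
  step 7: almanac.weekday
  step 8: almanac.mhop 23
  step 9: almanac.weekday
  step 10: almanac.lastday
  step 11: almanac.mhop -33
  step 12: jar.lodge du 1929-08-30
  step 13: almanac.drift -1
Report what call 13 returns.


Answer: 2281-03-30

Derivation:
% 1. jar.labels() : [du]
% 2. almanac.drift(n→-386) : 2282-01-20
% 3. almanac.anchor(d→@prev) : 2282-01-20
% 4. jar.toss(k→du) : 53
% 5. almanac.lastday() : 2282-01-31
% 6. jar.knows(k→du) : no
% 7. almanac.weekday() : Tuesday
% 8. almanac.mhop(n→23) : 2283-12-31
% 9. almanac.weekday() : Monday
% 10. almanac.lastday() : 2283-12-31
% 11. almanac.mhop(n→-33) : 2281-03-31
% 12. jar.lodge(k→du, v→1929-08-30) : nil
% 13. almanac.drift(n→-1) : 2281-03-30


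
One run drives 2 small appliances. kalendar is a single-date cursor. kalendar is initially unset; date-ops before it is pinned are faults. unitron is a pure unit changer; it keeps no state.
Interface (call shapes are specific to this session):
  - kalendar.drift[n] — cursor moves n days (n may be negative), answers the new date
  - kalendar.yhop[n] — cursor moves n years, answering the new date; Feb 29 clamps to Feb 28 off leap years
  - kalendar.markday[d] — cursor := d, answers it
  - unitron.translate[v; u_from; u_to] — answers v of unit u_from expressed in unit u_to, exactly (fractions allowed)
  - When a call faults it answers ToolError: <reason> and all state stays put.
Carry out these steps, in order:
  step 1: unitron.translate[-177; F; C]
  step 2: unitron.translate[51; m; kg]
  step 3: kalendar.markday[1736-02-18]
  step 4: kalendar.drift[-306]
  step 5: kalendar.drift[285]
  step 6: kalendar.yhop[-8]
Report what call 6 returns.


Answer: 1728-01-28

Derivation:
CALL unitron.translate[v→-177; u_from→F; u_to→C]
RET  -1045/9
CALL unitron.translate[v→51; u_from→m; u_to→kg]
RET  ToolError: incompatible units
CALL kalendar.markday[d→1736-02-18]
RET  1736-02-18
CALL kalendar.drift[n→-306]
RET  1735-04-18
CALL kalendar.drift[n→285]
RET  1736-01-28
CALL kalendar.yhop[n→-8]
RET  1728-01-28


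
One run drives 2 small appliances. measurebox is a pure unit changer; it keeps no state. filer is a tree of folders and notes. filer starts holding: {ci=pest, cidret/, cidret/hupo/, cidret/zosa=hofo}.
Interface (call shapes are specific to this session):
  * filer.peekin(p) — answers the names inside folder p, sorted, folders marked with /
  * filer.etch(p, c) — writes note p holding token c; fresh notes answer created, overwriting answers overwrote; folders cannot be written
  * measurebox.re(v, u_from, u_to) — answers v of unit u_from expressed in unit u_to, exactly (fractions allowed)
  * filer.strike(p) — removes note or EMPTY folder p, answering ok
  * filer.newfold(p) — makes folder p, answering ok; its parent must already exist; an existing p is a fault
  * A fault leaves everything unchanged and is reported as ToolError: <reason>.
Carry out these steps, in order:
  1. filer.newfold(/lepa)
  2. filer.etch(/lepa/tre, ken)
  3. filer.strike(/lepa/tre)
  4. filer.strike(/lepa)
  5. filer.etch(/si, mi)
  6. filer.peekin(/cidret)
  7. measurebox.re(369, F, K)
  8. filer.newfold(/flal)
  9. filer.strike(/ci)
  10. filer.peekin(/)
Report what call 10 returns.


Answer: [cidret/, flal/, si]

Derivation:
==> newfold(p: /lepa)
<== ok
==> etch(p: /lepa/tre, c: ken)
<== created
==> strike(p: /lepa/tre)
<== ok
==> strike(p: /lepa)
<== ok
==> etch(p: /si, c: mi)
<== created
==> peekin(p: /cidret)
<== [hupo/, zosa]
==> re(v: 369, u_from: F, u_to: K)
<== 82867/180
==> newfold(p: /flal)
<== ok
==> strike(p: /ci)
<== ok
==> peekin(p: /)
<== [cidret/, flal/, si]


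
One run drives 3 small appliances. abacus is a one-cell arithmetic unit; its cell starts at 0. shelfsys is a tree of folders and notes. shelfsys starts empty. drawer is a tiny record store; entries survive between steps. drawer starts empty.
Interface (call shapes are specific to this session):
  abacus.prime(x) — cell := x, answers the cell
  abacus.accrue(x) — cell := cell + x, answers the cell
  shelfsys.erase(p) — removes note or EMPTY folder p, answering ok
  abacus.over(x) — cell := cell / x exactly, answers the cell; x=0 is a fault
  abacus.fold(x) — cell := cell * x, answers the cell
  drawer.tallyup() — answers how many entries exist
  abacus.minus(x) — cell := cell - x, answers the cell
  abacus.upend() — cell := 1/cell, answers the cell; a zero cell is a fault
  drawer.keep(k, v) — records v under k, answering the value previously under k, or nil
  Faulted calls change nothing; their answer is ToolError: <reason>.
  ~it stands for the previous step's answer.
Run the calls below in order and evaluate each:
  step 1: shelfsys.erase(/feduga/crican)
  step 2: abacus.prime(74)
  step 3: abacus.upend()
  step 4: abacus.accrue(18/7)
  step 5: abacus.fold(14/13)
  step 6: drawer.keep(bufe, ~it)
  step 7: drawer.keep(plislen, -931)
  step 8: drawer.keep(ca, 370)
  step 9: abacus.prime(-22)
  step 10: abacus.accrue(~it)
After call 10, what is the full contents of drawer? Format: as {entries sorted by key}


Invoking shelfsys.erase on p='/feduga/crican', yielding ToolError: not found.
I call abacus.prime on x='74', which returns 74.
I use abacus.upend, yielding 1/74.
I try abacus.accrue on x='18/7', yielding 1339/518.
Next I call abacus.fold on x='14/13', and observe 103/37.
Then drawer.keep on k='bufe', v='~it': nil.
Now I run drawer.keep on k='plislen', v='-931', and observe nil.
Now I run drawer.keep on k='ca', v='370', and get nil.
I try abacus.prime on x='-22', yielding -22.
Now I run abacus.accrue on x='~it', giving -44.

Answer: {bufe=103/37, ca=370, plislen=-931}


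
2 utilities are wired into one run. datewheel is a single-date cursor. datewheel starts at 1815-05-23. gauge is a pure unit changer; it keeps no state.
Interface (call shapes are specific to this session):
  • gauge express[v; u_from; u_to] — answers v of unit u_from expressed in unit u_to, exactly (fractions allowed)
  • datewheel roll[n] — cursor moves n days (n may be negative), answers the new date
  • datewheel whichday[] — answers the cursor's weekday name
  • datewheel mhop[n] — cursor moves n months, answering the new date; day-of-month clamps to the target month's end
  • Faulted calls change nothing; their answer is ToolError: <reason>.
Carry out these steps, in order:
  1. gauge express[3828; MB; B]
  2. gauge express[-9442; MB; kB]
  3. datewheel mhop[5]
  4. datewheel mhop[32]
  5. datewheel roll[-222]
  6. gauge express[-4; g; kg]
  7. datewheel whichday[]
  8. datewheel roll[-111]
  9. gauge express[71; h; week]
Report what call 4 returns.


Answer: 1818-06-23

Derivation:
I use gauge express using v=3828, u_from=MB, u_to=B, → 3828000000.
I invoke gauge express using v=-9442, u_from=MB, u_to=kB, which returns -9442000.
I use datewheel mhop using n=5: 1815-10-23.
I use datewheel mhop using n=32, which returns 1818-06-23.
Calling datewheel roll using n=-222, giving 1817-11-13.
I try gauge express using v=-4, u_from=g, u_to=kg, → -1/250.
Then datewheel whichday(), giving Thursday.
Invoking datewheel roll using n=-111, yielding 1817-07-25.
Using gauge express using v=71, u_from=h, u_to=week, giving 71/168.


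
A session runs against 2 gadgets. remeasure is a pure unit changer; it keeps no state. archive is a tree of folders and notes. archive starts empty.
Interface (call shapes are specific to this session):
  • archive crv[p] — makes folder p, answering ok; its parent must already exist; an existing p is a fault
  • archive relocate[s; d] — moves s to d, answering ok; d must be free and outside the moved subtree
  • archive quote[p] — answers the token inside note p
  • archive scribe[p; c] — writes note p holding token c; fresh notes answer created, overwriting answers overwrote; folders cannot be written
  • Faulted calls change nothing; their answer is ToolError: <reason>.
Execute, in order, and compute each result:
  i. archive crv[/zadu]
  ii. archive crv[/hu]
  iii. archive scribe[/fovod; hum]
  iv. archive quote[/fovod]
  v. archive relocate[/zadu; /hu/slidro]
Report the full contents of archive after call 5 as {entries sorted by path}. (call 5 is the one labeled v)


Act: archive crv[p→/zadu]
Obs: ok
Act: archive crv[p→/hu]
Obs: ok
Act: archive scribe[p→/fovod; c→hum]
Obs: created
Act: archive quote[p→/fovod]
Obs: hum
Act: archive relocate[s→/zadu; d→/hu/slidro]
Obs: ok

Answer: {fovod=hum, hu/, hu/slidro/}


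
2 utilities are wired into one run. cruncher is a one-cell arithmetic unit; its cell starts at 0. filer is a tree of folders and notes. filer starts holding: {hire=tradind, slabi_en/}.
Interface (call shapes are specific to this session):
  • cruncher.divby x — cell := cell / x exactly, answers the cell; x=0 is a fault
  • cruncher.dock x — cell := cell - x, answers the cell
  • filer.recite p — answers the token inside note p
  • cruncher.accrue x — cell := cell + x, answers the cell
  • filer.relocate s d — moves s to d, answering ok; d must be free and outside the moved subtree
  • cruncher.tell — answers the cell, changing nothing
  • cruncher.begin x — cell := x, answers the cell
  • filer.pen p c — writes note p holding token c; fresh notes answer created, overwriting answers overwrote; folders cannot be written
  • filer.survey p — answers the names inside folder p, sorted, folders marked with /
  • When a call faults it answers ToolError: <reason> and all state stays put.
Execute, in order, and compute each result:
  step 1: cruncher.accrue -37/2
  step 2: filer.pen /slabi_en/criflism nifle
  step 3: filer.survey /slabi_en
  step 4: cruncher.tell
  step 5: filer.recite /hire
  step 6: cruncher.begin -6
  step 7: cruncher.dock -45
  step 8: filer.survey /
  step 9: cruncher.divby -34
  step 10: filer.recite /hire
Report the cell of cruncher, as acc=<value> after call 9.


Answer: acc=-39/34

Derivation:
$ cruncher.accrue x: -37/2
[out] -37/2
$ filer.pen p: /slabi_en/criflism c: nifle
[out] created
$ filer.survey p: /slabi_en
[out] [criflism]
$ cruncher.tell
[out] -37/2
$ filer.recite p: /hire
[out] tradind
$ cruncher.begin x: -6
[out] -6
$ cruncher.dock x: -45
[out] 39
$ filer.survey p: /
[out] [hire, slabi_en/]
$ cruncher.divby x: -34
[out] -39/34
$ filer.recite p: /hire
[out] tradind


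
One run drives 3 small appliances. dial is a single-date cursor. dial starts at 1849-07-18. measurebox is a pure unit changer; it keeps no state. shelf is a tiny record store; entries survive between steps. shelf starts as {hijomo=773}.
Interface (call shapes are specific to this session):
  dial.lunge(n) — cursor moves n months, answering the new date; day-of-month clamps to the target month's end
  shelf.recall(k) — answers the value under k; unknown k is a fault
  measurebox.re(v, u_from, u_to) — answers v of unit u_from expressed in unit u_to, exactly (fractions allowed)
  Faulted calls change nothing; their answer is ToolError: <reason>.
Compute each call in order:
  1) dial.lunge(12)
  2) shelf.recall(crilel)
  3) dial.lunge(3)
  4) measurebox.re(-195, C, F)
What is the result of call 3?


Answer: 1850-10-18

Derivation:
// dial.lunge(n: 12) : 1850-07-18
// shelf.recall(k: crilel) : ToolError: no such key crilel
// dial.lunge(n: 3) : 1850-10-18
// measurebox.re(v: -195, u_from: C, u_to: F) : -319


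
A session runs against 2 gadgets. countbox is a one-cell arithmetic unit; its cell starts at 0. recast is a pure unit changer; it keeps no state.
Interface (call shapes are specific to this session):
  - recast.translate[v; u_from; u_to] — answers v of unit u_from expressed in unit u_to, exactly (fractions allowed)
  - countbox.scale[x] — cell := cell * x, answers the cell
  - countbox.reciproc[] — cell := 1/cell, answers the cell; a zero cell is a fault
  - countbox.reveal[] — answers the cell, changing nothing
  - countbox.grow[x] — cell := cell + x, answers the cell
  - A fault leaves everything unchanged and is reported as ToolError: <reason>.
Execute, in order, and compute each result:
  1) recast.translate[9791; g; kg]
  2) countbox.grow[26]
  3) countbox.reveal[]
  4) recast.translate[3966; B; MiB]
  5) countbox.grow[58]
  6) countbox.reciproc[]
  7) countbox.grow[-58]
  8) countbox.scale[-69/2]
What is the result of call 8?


Answer: 112033/56

Derivation:
Next I call recast.translate with 9791, g, kg: 9791/1000.
I try countbox.grow with 26, which returns 26.
I invoke countbox.reveal(), and see 26.
Using recast.translate with 3966, B, MiB, and get 1983/524288.
I call countbox.grow with 58, and get 84.
I try countbox.reciproc(), giving 1/84.
Invoking countbox.grow with -58: -4871/84.
I use countbox.scale with -69/2, yielding 112033/56.


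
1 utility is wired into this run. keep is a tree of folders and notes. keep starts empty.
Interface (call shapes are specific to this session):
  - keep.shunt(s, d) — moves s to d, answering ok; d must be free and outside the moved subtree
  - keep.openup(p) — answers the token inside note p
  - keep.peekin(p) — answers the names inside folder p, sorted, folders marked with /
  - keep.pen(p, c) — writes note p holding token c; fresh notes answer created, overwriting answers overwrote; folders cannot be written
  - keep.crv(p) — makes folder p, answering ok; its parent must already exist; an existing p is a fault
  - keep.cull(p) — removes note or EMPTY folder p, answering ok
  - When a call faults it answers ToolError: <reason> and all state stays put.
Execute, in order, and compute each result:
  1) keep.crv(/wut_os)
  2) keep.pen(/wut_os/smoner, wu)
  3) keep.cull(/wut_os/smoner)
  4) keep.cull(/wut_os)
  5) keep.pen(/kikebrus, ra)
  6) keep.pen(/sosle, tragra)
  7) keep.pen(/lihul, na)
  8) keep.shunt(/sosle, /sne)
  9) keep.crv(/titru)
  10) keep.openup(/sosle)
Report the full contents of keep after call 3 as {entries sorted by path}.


Answer: {wut_os/}

Derivation:
==> keep.crv(p='/wut_os')
<== ok
==> keep.pen(p='/wut_os/smoner', c='wu')
<== created
==> keep.cull(p='/wut_os/smoner')
<== ok
==> keep.cull(p='/wut_os')
<== ok
==> keep.pen(p='/kikebrus', c='ra')
<== created
==> keep.pen(p='/sosle', c='tragra')
<== created
==> keep.pen(p='/lihul', c='na')
<== created
==> keep.shunt(s='/sosle', d='/sne')
<== ok
==> keep.crv(p='/titru')
<== ok
==> keep.openup(p='/sosle')
<== ToolError: not found


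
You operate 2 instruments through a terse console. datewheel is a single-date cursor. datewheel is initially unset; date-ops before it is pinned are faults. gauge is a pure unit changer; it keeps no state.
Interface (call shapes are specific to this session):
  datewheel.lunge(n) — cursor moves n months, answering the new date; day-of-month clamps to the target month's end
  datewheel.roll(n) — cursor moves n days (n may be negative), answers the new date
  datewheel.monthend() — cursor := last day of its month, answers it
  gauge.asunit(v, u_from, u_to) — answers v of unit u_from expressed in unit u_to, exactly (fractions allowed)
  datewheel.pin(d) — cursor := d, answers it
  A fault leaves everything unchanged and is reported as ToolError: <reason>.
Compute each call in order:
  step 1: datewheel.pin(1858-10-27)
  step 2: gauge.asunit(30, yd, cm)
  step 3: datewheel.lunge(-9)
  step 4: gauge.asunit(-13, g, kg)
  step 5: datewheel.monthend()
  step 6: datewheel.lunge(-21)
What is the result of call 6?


Answer: 1856-04-30

Derivation:
$ datewheel.pin 1858-10-27
[out] 1858-10-27
$ gauge.asunit 30 yd cm
[out] 13716/5
$ datewheel.lunge -9
[out] 1858-01-27
$ gauge.asunit -13 g kg
[out] -13/1000
$ datewheel.monthend
[out] 1858-01-31
$ datewheel.lunge -21
[out] 1856-04-30


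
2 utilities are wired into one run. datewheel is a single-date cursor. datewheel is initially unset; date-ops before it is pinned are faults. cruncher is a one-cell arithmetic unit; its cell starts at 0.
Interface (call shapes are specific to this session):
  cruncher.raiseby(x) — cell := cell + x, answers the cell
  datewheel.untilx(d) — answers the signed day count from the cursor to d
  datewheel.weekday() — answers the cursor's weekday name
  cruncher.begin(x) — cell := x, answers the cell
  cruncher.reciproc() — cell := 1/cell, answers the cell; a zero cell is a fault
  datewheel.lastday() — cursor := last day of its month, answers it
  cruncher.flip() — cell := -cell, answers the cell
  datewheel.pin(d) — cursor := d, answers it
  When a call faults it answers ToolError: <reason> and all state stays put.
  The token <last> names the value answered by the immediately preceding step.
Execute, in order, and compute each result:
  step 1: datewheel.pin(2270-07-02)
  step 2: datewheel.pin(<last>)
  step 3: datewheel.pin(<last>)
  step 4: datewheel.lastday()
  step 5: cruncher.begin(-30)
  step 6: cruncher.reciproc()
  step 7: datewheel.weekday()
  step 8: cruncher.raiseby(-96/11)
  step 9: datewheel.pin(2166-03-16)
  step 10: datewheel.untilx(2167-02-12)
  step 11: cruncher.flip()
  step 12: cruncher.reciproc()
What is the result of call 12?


Answer: 330/2891

Derivation:
→ datewheel.pin(d→2270-07-02)
← 2270-07-02
→ datewheel.pin(d→<last>)
← 2270-07-02
→ datewheel.pin(d→<last>)
← 2270-07-02
→ datewheel.lastday()
← 2270-07-31
→ cruncher.begin(x→-30)
← -30
→ cruncher.reciproc()
← -1/30
→ datewheel.weekday()
← Sunday
→ cruncher.raiseby(x→-96/11)
← -2891/330
→ datewheel.pin(d→2166-03-16)
← 2166-03-16
→ datewheel.untilx(d→2167-02-12)
← 333
→ cruncher.flip()
← 2891/330
→ cruncher.reciproc()
← 330/2891


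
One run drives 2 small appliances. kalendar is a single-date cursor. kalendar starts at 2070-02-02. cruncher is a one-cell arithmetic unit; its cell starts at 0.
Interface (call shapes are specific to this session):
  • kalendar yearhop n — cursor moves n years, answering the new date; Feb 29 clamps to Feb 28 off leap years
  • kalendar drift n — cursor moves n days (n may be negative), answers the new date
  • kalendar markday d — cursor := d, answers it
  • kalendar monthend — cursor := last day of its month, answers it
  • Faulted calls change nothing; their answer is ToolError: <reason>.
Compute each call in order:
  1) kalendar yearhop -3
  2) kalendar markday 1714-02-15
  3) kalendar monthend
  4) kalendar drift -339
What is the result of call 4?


Then kalendar yearhop passing n='-3', and get 2067-02-02.
Now I run kalendar markday passing d='1714-02-15', and see 1714-02-15.
I invoke kalendar monthend(), giving 1714-02-28.
Calling kalendar drift passing n='-339', yielding 1713-03-26.

Answer: 1713-03-26


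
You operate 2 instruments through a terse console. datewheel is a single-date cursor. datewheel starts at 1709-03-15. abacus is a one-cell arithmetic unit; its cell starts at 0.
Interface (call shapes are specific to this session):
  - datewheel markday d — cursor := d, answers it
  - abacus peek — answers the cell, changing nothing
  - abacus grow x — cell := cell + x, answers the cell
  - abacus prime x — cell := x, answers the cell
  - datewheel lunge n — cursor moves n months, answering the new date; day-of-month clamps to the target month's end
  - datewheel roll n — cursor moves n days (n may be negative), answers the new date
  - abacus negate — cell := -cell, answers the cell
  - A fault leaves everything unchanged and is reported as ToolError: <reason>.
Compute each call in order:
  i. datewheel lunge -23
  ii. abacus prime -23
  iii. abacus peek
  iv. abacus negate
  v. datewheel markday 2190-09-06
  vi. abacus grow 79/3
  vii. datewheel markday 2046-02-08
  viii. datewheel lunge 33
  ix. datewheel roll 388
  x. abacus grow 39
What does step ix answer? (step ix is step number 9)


Answer: 2049-12-01

Derivation:
$ datewheel lunge n='-23'
= 1707-04-15
$ abacus prime x='-23'
= -23
$ abacus peek
= -23
$ abacus negate
= 23
$ datewheel markday d='2190-09-06'
= 2190-09-06
$ abacus grow x='79/3'
= 148/3
$ datewheel markday d='2046-02-08'
= 2046-02-08
$ datewheel lunge n='33'
= 2048-11-08
$ datewheel roll n='388'
= 2049-12-01
$ abacus grow x='39'
= 265/3
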